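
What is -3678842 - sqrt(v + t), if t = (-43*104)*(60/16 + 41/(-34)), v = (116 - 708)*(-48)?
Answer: -3678842 - sqrt(4924186)/17 ≈ -3.6790e+6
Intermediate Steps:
v = 28416 (v = -592*(-48) = 28416)
t = -193414/17 (t = -4472*(60*(1/16) + 41*(-1/34)) = -4472*(15/4 - 41/34) = -4472*173/68 = -193414/17 ≈ -11377.)
-3678842 - sqrt(v + t) = -3678842 - sqrt(28416 - 193414/17) = -3678842 - sqrt(289658/17) = -3678842 - sqrt(4924186)/17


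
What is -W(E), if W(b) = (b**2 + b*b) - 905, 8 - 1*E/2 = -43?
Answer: -19903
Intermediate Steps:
E = 102 (E = 16 - 2*(-43) = 16 + 86 = 102)
W(b) = -905 + 2*b**2 (W(b) = (b**2 + b**2) - 905 = 2*b**2 - 905 = -905 + 2*b**2)
-W(E) = -(-905 + 2*102**2) = -(-905 + 2*10404) = -(-905 + 20808) = -1*19903 = -19903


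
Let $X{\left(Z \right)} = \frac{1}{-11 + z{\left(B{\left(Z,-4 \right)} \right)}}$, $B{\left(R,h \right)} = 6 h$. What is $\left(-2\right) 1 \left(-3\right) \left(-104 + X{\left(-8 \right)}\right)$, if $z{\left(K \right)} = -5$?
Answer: $- \frac{4995}{8} \approx -624.38$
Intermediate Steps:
$X{\left(Z \right)} = - \frac{1}{16}$ ($X{\left(Z \right)} = \frac{1}{-11 - 5} = \frac{1}{-16} = - \frac{1}{16}$)
$\left(-2\right) 1 \left(-3\right) \left(-104 + X{\left(-8 \right)}\right) = \left(-2\right) 1 \left(-3\right) \left(-104 - \frac{1}{16}\right) = \left(-2\right) \left(-3\right) \left(- \frac{1665}{16}\right) = 6 \left(- \frac{1665}{16}\right) = - \frac{4995}{8}$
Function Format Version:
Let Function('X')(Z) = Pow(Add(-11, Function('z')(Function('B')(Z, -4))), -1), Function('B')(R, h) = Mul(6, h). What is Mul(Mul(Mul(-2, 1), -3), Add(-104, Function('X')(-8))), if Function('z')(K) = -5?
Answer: Rational(-4995, 8) ≈ -624.38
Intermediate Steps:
Function('X')(Z) = Rational(-1, 16) (Function('X')(Z) = Pow(Add(-11, -5), -1) = Pow(-16, -1) = Rational(-1, 16))
Mul(Mul(Mul(-2, 1), -3), Add(-104, Function('X')(-8))) = Mul(Mul(Mul(-2, 1), -3), Add(-104, Rational(-1, 16))) = Mul(Mul(-2, -3), Rational(-1665, 16)) = Mul(6, Rational(-1665, 16)) = Rational(-4995, 8)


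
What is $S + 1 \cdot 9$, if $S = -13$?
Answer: $-4$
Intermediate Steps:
$S + 1 \cdot 9 = -13 + 1 \cdot 9 = -13 + 9 = -4$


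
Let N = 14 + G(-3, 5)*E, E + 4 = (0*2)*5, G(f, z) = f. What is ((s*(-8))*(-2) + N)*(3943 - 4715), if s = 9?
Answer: -131240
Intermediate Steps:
E = -4 (E = -4 + (0*2)*5 = -4 + 0*5 = -4 + 0 = -4)
N = 26 (N = 14 - 3*(-4) = 14 + 12 = 26)
((s*(-8))*(-2) + N)*(3943 - 4715) = ((9*(-8))*(-2) + 26)*(3943 - 4715) = (-72*(-2) + 26)*(-772) = (144 + 26)*(-772) = 170*(-772) = -131240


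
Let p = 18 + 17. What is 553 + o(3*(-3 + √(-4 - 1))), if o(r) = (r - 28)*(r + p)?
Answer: -454 - 33*I*√5 ≈ -454.0 - 73.79*I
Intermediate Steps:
p = 35
o(r) = (-28 + r)*(35 + r) (o(r) = (r - 28)*(r + 35) = (-28 + r)*(35 + r))
553 + o(3*(-3 + √(-4 - 1))) = 553 + (-980 + (3*(-3 + √(-4 - 1)))² + 7*(3*(-3 + √(-4 - 1)))) = 553 + (-980 + (3*(-3 + √(-5)))² + 7*(3*(-3 + √(-5)))) = 553 + (-980 + (3*(-3 + I*√5))² + 7*(3*(-3 + I*√5))) = 553 + (-980 + (-9 + 3*I*√5)² + 7*(-9 + 3*I*√5)) = 553 + (-980 + (-9 + 3*I*√5)² + (-63 + 21*I*√5)) = 553 + (-1043 + (-9 + 3*I*√5)² + 21*I*√5) = -490 + (-9 + 3*I*√5)² + 21*I*√5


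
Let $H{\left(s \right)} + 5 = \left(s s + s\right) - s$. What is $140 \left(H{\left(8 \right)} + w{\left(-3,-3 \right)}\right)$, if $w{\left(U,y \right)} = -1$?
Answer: $8120$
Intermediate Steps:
$H{\left(s \right)} = -5 + s^{2}$ ($H{\left(s \right)} = -5 + \left(\left(s s + s\right) - s\right) = -5 + \left(\left(s^{2} + s\right) - s\right) = -5 + \left(\left(s + s^{2}\right) - s\right) = -5 + s^{2}$)
$140 \left(H{\left(8 \right)} + w{\left(-3,-3 \right)}\right) = 140 \left(\left(-5 + 8^{2}\right) - 1\right) = 140 \left(\left(-5 + 64\right) - 1\right) = 140 \left(59 - 1\right) = 140 \cdot 58 = 8120$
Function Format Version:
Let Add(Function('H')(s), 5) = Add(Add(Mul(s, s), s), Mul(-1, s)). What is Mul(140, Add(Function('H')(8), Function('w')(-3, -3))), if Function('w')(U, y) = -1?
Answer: 8120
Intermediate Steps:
Function('H')(s) = Add(-5, Pow(s, 2)) (Function('H')(s) = Add(-5, Add(Add(Mul(s, s), s), Mul(-1, s))) = Add(-5, Add(Add(Pow(s, 2), s), Mul(-1, s))) = Add(-5, Add(Add(s, Pow(s, 2)), Mul(-1, s))) = Add(-5, Pow(s, 2)))
Mul(140, Add(Function('H')(8), Function('w')(-3, -3))) = Mul(140, Add(Add(-5, Pow(8, 2)), -1)) = Mul(140, Add(Add(-5, 64), -1)) = Mul(140, Add(59, -1)) = Mul(140, 58) = 8120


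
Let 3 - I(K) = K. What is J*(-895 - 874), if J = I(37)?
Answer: 60146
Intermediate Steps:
I(K) = 3 - K
J = -34 (J = 3 - 1*37 = 3 - 37 = -34)
J*(-895 - 874) = -34*(-895 - 874) = -34*(-1769) = 60146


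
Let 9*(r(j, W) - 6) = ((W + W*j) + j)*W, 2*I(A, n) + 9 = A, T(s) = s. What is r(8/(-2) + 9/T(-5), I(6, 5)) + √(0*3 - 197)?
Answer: 173/30 + I*√197 ≈ 5.7667 + 14.036*I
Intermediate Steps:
I(A, n) = -9/2 + A/2
r(j, W) = 6 + W*(W + j + W*j)/9 (r(j, W) = 6 + (((W + W*j) + j)*W)/9 = 6 + ((W + j + W*j)*W)/9 = 6 + (W*(W + j + W*j))/9 = 6 + W*(W + j + W*j)/9)
r(8/(-2) + 9/T(-5), I(6, 5)) + √(0*3 - 197) = (6 + (-9/2 + (½)*6)²/9 + (-9/2 + (½)*6)*(8/(-2) + 9/(-5))/9 + (8/(-2) + 9/(-5))*(-9/2 + (½)*6)²/9) + √(0*3 - 197) = (6 + (-9/2 + 3)²/9 + (-9/2 + 3)*(8*(-½) + 9*(-⅕))/9 + (8*(-½) + 9*(-⅕))*(-9/2 + 3)²/9) + √(0 - 197) = (6 + (-3/2)²/9 + (⅑)*(-3/2)*(-4 - 9/5) + (-4 - 9/5)*(-3/2)²/9) + √(-197) = (6 + (⅑)*(9/4) + (⅑)*(-3/2)*(-29/5) + (⅑)*(-29/5)*(9/4)) + I*√197 = (6 + ¼ + 29/30 - 29/20) + I*√197 = 173/30 + I*√197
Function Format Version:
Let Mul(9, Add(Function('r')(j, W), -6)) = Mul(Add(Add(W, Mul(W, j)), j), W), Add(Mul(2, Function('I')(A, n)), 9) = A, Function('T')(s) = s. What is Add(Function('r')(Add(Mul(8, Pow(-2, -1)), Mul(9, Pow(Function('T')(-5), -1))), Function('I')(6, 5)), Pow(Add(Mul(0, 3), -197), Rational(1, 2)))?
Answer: Add(Rational(173, 30), Mul(I, Pow(197, Rational(1, 2)))) ≈ Add(5.7667, Mul(14.036, I))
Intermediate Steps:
Function('I')(A, n) = Add(Rational(-9, 2), Mul(Rational(1, 2), A))
Function('r')(j, W) = Add(6, Mul(Rational(1, 9), W, Add(W, j, Mul(W, j)))) (Function('r')(j, W) = Add(6, Mul(Rational(1, 9), Mul(Add(Add(W, Mul(W, j)), j), W))) = Add(6, Mul(Rational(1, 9), Mul(Add(W, j, Mul(W, j)), W))) = Add(6, Mul(Rational(1, 9), Mul(W, Add(W, j, Mul(W, j))))) = Add(6, Mul(Rational(1, 9), W, Add(W, j, Mul(W, j)))))
Add(Function('r')(Add(Mul(8, Pow(-2, -1)), Mul(9, Pow(Function('T')(-5), -1))), Function('I')(6, 5)), Pow(Add(Mul(0, 3), -197), Rational(1, 2))) = Add(Add(6, Mul(Rational(1, 9), Pow(Add(Rational(-9, 2), Mul(Rational(1, 2), 6)), 2)), Mul(Rational(1, 9), Add(Rational(-9, 2), Mul(Rational(1, 2), 6)), Add(Mul(8, Pow(-2, -1)), Mul(9, Pow(-5, -1)))), Mul(Rational(1, 9), Add(Mul(8, Pow(-2, -1)), Mul(9, Pow(-5, -1))), Pow(Add(Rational(-9, 2), Mul(Rational(1, 2), 6)), 2))), Pow(Add(Mul(0, 3), -197), Rational(1, 2))) = Add(Add(6, Mul(Rational(1, 9), Pow(Add(Rational(-9, 2), 3), 2)), Mul(Rational(1, 9), Add(Rational(-9, 2), 3), Add(Mul(8, Rational(-1, 2)), Mul(9, Rational(-1, 5)))), Mul(Rational(1, 9), Add(Mul(8, Rational(-1, 2)), Mul(9, Rational(-1, 5))), Pow(Add(Rational(-9, 2), 3), 2))), Pow(Add(0, -197), Rational(1, 2))) = Add(Add(6, Mul(Rational(1, 9), Pow(Rational(-3, 2), 2)), Mul(Rational(1, 9), Rational(-3, 2), Add(-4, Rational(-9, 5))), Mul(Rational(1, 9), Add(-4, Rational(-9, 5)), Pow(Rational(-3, 2), 2))), Pow(-197, Rational(1, 2))) = Add(Add(6, Mul(Rational(1, 9), Rational(9, 4)), Mul(Rational(1, 9), Rational(-3, 2), Rational(-29, 5)), Mul(Rational(1, 9), Rational(-29, 5), Rational(9, 4))), Mul(I, Pow(197, Rational(1, 2)))) = Add(Add(6, Rational(1, 4), Rational(29, 30), Rational(-29, 20)), Mul(I, Pow(197, Rational(1, 2)))) = Add(Rational(173, 30), Mul(I, Pow(197, Rational(1, 2))))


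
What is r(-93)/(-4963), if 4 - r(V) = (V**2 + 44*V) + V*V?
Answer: 1886/709 ≈ 2.6601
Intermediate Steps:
r(V) = 4 - 44*V - 2*V**2 (r(V) = 4 - ((V**2 + 44*V) + V*V) = 4 - ((V**2 + 44*V) + V**2) = 4 - (2*V**2 + 44*V) = 4 + (-44*V - 2*V**2) = 4 - 44*V - 2*V**2)
r(-93)/(-4963) = (4 - 44*(-93) - 2*(-93)**2)/(-4963) = (4 + 4092 - 2*8649)*(-1/4963) = (4 + 4092 - 17298)*(-1/4963) = -13202*(-1/4963) = 1886/709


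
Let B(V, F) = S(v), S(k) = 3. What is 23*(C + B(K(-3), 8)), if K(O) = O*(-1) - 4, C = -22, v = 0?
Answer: -437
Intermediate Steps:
K(O) = -4 - O (K(O) = -O - 4 = -4 - O)
B(V, F) = 3
23*(C + B(K(-3), 8)) = 23*(-22 + 3) = 23*(-19) = -437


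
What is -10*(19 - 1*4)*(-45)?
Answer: 6750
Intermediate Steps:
-10*(19 - 1*4)*(-45) = -10*(19 - 4)*(-45) = -10*15*(-45) = -150*(-45) = 6750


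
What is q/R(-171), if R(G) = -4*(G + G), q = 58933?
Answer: 58933/1368 ≈ 43.080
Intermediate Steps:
R(G) = -8*G
q/R(-171) = 58933/((-8*(-171))) = 58933/1368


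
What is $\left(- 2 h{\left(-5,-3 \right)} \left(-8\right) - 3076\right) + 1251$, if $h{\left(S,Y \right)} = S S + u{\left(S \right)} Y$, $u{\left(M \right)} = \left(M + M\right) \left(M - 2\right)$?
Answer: $-4785$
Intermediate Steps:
$u{\left(M \right)} = 2 M \left(-2 + M\right)$
$h{\left(S,Y \right)} = S^{2} + 2 S Y \left(-2 + S\right)$ ($h{\left(S,Y \right)} = S S + 2 S \left(-2 + S\right) Y = S^{2} + 2 S Y \left(-2 + S\right)$)
$\left(- 2 h{\left(-5,-3 \right)} \left(-8\right) - 3076\right) + 1251 = \left(- 2 \left(- 5 \left(-5 + 2 \left(-3\right) \left(-2 - 5\right)\right)\right) \left(-8\right) - 3076\right) + 1251 = \left(- 2 \left(- 5 \left(-5 + 2 \left(-3\right) \left(-7\right)\right)\right) \left(-8\right) - 3076\right) + 1251 = \left(- 2 \left(- 5 \left(-5 + 42\right)\right) \left(-8\right) - 3076\right) + 1251 = \left(- 2 \left(\left(-5\right) 37\right) \left(-8\right) - 3076\right) + 1251 = \left(\left(-2\right) \left(-185\right) \left(-8\right) - 3076\right) + 1251 = \left(370 \left(-8\right) - 3076\right) + 1251 = \left(-2960 - 3076\right) + 1251 = -6036 + 1251 = -4785$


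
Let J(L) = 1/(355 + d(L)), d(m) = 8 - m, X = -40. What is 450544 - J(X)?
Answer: 181569231/403 ≈ 4.5054e+5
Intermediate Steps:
J(L) = 1/(363 - L) (J(L) = 1/(355 + (8 - L)) = 1/(363 - L))
450544 - J(X) = 450544 - (-1)/(-363 - 40) = 450544 - (-1)/(-403) = 450544 - (-1)*(-1)/403 = 450544 - 1*1/403 = 450544 - 1/403 = 181569231/403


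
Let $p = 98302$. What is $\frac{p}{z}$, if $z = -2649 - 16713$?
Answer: $- \frac{49151}{9681} \approx -5.0771$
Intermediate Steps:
$z = -19362$ ($z = -2649 - 16713 = -19362$)
$\frac{p}{z} = \frac{98302}{-19362} = 98302 \left(- \frac{1}{19362}\right) = - \frac{49151}{9681}$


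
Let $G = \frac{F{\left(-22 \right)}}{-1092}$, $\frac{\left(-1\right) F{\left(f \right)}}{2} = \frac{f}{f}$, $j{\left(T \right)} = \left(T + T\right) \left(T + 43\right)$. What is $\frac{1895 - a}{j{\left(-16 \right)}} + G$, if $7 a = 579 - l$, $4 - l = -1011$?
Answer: $- \frac{59323}{26208} \approx -2.2635$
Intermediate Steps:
$l = 1015$ ($l = 4 - -1011 = 4 + 1011 = 1015$)
$j{\left(T \right)} = 2 T \left(43 + T\right)$
$a = - \frac{436}{7}$ ($a = \frac{579 - 1015}{7} = \frac{1}{7} \left(-436\right) = - \frac{436}{7} \approx -62.286$)
$F{\left(f \right)} = -2$ ($F{\left(f \right)} = - 2 \frac{f}{f} = \left(-2\right) 1 = -2$)
$G = \frac{1}{546}$ ($G = - \frac{2}{-1092} = \left(-2\right) \left(- \frac{1}{1092}\right) = \frac{1}{546} \approx 0.0018315$)
$\frac{1895 - a}{j{\left(-16 \right)}} + G = \frac{1895 - - \frac{436}{7}}{2 \left(-16\right) \left(43 - 16\right)} + \frac{1}{546} = \frac{1895 + \frac{436}{7}}{2 \left(-16\right) 27} + \frac{1}{546} = \frac{13701}{7 \left(-864\right)} + \frac{1}{546} = \frac{13701}{7} \left(- \frac{1}{864}\right) + \frac{1}{546} = - \frac{4567}{2016} + \frac{1}{546} = - \frac{59323}{26208}$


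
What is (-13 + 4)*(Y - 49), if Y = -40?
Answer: 801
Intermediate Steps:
(-13 + 4)*(Y - 49) = (-13 + 4)*(-40 - 49) = -9*(-89) = 801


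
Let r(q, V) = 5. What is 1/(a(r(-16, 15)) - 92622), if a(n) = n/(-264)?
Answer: -264/24452213 ≈ -1.0797e-5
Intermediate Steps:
a(n) = -n/264 (a(n) = n*(-1/264) = -n/264)
1/(a(r(-16, 15)) - 92622) = 1/(-1/264*5 - 92622) = 1/(-5/264 - 92622) = 1/(-24452213/264) = -264/24452213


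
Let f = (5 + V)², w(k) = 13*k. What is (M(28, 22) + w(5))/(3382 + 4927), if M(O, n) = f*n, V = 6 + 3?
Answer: 4377/8309 ≈ 0.52678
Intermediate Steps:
V = 9
f = 196 (f = (5 + 9)² = 14² = 196)
M(O, n) = 196*n
(M(28, 22) + w(5))/(3382 + 4927) = (196*22 + 13*5)/(3382 + 4927) = (4312 + 65)/8309 = 4377*(1/8309) = 4377/8309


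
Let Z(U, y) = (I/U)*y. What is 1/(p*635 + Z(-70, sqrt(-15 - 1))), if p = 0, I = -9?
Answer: -35*I/18 ≈ -1.9444*I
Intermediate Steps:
Z(U, y) = -9*y/U (Z(U, y) = (-9/U)*y = -9*y/U)
1/(p*635 + Z(-70, sqrt(-15 - 1))) = 1/(0*635 - 9*sqrt(-15 - 1)/(-70)) = 1/(0 - 9*sqrt(-16)*(-1/70)) = 1/(0 - 9*4*I*(-1/70)) = 1/(0 + 18*I/35) = 1/(18*I/35) = -35*I/18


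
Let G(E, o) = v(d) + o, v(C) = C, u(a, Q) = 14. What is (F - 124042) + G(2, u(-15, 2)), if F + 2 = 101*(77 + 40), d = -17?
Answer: -112230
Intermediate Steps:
G(E, o) = -17 + o
F = 11815 (F = -2 + 101*(77 + 40) = -2 + 101*117 = -2 + 11817 = 11815)
(F - 124042) + G(2, u(-15, 2)) = (11815 - 124042) + (-17 + 14) = -112227 - 3 = -112230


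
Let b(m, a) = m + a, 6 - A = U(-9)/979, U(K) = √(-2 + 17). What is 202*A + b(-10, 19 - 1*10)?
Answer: 1211 - 202*√15/979 ≈ 1210.2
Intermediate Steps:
U(K) = √15
A = 6 - √15/979 ≈ 5.9960
b(m, a) = a + m
202*A + b(-10, 19 - 1*10) = 202*(6 - √15/979) + ((19 - 1*10) - 10) = (1212 - 202*√15/979) + ((19 - 10) - 10) = (1212 - 202*√15/979) + (9 - 10) = (1212 - 202*√15/979) - 1 = 1211 - 202*√15/979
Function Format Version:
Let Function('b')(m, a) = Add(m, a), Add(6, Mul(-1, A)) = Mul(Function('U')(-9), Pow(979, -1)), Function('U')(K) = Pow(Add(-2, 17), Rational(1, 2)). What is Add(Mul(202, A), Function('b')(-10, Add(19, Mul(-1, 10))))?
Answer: Add(1211, Mul(Rational(-202, 979), Pow(15, Rational(1, 2)))) ≈ 1210.2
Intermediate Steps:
Function('U')(K) = Pow(15, Rational(1, 2))
A = Add(6, Mul(Rational(-1, 979), Pow(15, Rational(1, 2)))) (A = Add(6, Mul(-1, Mul(Pow(15, Rational(1, 2)), Pow(979, -1)))) = Add(6, Mul(-1, Mul(Pow(15, Rational(1, 2)), Rational(1, 979)))) = Add(6, Mul(-1, Mul(Rational(1, 979), Pow(15, Rational(1, 2))))) = Add(6, Mul(Rational(-1, 979), Pow(15, Rational(1, 2)))) ≈ 5.9960)
Function('b')(m, a) = Add(a, m)
Add(Mul(202, A), Function('b')(-10, Add(19, Mul(-1, 10)))) = Add(Mul(202, Add(6, Mul(Rational(-1, 979), Pow(15, Rational(1, 2))))), Add(Add(19, Mul(-1, 10)), -10)) = Add(Add(1212, Mul(Rational(-202, 979), Pow(15, Rational(1, 2)))), Add(Add(19, -10), -10)) = Add(Add(1212, Mul(Rational(-202, 979), Pow(15, Rational(1, 2)))), Add(9, -10)) = Add(Add(1212, Mul(Rational(-202, 979), Pow(15, Rational(1, 2)))), -1) = Add(1211, Mul(Rational(-202, 979), Pow(15, Rational(1, 2))))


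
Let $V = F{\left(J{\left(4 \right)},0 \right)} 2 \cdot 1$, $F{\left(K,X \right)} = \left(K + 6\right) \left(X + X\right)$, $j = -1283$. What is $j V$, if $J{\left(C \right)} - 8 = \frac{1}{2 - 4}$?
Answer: $0$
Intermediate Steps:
$J{\left(C \right)} = \frac{15}{2}$ ($J{\left(C \right)} = 8 + \frac{1}{2 - 4} = 8 + \frac{1}{-2} = 8 - \frac{1}{2} = \frac{15}{2}$)
$F{\left(K,X \right)} = 2 X \left(6 + K\right)$ ($F{\left(K,X \right)} = \left(6 + K\right) 2 X = 2 X \left(6 + K\right)$)
$V = 0$ ($V = 2 \cdot 0 \left(6 + \frac{15}{2}\right) 2 \cdot 1 = 2 \cdot 0 \cdot \frac{27}{2} \cdot 2 \cdot 1 = 0 \cdot 2 \cdot 1 = 0 \cdot 1 = 0$)
$j V = \left(-1283\right) 0 = 0$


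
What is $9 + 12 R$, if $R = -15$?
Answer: $-171$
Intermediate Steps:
$9 + 12 R = 9 + 12 \left(-15\right) = 9 - 180 = -171$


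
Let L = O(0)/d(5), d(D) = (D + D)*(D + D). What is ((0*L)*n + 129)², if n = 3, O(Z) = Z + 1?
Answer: 16641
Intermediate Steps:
O(Z) = 1 + Z
d(D) = 4*D² (d(D) = (2*D)*(2*D) = 4*D²)
L = 1/100 (L = (1 + 0)/((4*5²)) = 1/(4*25) = 1/100 ≈ 0.010000)
((0*L)*n + 129)² = ((0*(1/100))*3 + 129)² = (0*3 + 129)² = (0 + 129)² = 129² = 16641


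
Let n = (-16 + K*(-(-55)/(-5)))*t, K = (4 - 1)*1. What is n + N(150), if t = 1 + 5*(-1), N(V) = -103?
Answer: 93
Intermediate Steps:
K = 3 (K = 3*1 = 3)
t = -4 (t = 1 - 5 = -4)
n = 196 (n = (-16 + 3*(-(-55)/(-5)))*(-4) = (-16 + 3*(-(-55)*(-1)/5))*(-4) = (-16 + 3*(-5*11/5))*(-4) = (-16 + 3*(-11))*(-4) = (-16 - 33)*(-4) = -49*(-4) = 196)
n + N(150) = 196 - 103 = 93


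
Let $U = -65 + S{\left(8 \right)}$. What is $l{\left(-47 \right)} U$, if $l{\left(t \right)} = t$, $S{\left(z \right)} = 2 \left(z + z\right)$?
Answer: $1551$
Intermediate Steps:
$S{\left(z \right)} = 4 z$ ($S{\left(z \right)} = 2 \cdot 2 z = 4 z$)
$U = -33$ ($U = -65 + 4 \cdot 8 = -65 + 32 = -33$)
$l{\left(-47 \right)} U = \left(-47\right) \left(-33\right) = 1551$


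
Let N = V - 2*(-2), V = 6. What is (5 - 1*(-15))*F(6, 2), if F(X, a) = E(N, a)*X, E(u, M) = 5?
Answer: 600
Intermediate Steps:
N = 10 (N = 6 - 2*(-2) = 6 + 4 = 10)
F(X, a) = 5*X
(5 - 1*(-15))*F(6, 2) = (5 - 1*(-15))*(5*6) = (5 + 15)*30 = 20*30 = 600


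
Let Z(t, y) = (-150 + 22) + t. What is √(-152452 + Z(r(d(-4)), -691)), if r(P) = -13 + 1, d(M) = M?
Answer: 68*I*√33 ≈ 390.63*I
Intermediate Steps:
r(P) = -12
Z(t, y) = -128 + t
√(-152452 + Z(r(d(-4)), -691)) = √(-152452 + (-128 - 12)) = √(-152452 - 140) = √(-152592) = 68*I*√33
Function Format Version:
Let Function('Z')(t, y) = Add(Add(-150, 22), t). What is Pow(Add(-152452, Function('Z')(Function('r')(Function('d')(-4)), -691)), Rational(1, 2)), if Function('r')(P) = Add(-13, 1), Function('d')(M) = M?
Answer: Mul(68, I, Pow(33, Rational(1, 2))) ≈ Mul(390.63, I)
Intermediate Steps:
Function('r')(P) = -12
Function('Z')(t, y) = Add(-128, t)
Pow(Add(-152452, Function('Z')(Function('r')(Function('d')(-4)), -691)), Rational(1, 2)) = Pow(Add(-152452, Add(-128, -12)), Rational(1, 2)) = Pow(Add(-152452, -140), Rational(1, 2)) = Pow(-152592, Rational(1, 2)) = Mul(68, I, Pow(33, Rational(1, 2)))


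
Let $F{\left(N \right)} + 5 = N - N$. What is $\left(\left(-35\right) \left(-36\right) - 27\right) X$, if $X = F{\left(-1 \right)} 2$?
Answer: $-12330$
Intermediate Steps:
$F{\left(N \right)} = -5$ ($F{\left(N \right)} = -5 + \left(N - N\right) = -5 + 0 = -5$)
$X = -10$ ($X = \left(-5\right) 2 = -10$)
$\left(\left(-35\right) \left(-36\right) - 27\right) X = \left(\left(-35\right) \left(-36\right) - 27\right) \left(-10\right) = \left(1260 - 27\right) \left(-10\right) = 1233 \left(-10\right) = -12330$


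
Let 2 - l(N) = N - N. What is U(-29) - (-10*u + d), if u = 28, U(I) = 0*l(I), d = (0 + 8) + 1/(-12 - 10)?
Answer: 5985/22 ≈ 272.05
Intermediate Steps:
l(N) = 2 (l(N) = 2 - (N - N) = 2 - 1*0 = 2 + 0 = 2)
d = 175/22 (d = 8 + 1/(-22) = 8 - 1/22 = 175/22 ≈ 7.9545)
U(I) = 0 (U(I) = 0*2 = 0)
U(-29) - (-10*u + d) = 0 - (-10*28 + 175/22) = 0 - (-280 + 175/22) = 0 - 1*(-5985/22) = 0 + 5985/22 = 5985/22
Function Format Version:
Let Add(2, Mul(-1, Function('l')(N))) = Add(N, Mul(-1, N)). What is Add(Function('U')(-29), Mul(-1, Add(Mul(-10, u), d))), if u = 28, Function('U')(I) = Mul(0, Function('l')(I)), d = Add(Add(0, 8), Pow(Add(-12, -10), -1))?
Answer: Rational(5985, 22) ≈ 272.05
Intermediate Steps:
Function('l')(N) = 2 (Function('l')(N) = Add(2, Mul(-1, Add(N, Mul(-1, N)))) = Add(2, Mul(-1, 0)) = Add(2, 0) = 2)
d = Rational(175, 22) (d = Add(8, Pow(-22, -1)) = Add(8, Rational(-1, 22)) = Rational(175, 22) ≈ 7.9545)
Function('U')(I) = 0 (Function('U')(I) = Mul(0, 2) = 0)
Add(Function('U')(-29), Mul(-1, Add(Mul(-10, u), d))) = Add(0, Mul(-1, Add(Mul(-10, 28), Rational(175, 22)))) = Add(0, Mul(-1, Add(-280, Rational(175, 22)))) = Add(0, Mul(-1, Rational(-5985, 22))) = Add(0, Rational(5985, 22)) = Rational(5985, 22)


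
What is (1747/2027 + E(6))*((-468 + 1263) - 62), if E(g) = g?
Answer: 10195297/2027 ≈ 5029.8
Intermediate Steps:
(1747/2027 + E(6))*((-468 + 1263) - 62) = (1747/2027 + 6)*((-468 + 1263) - 62) = (1747*(1/2027) + 6)*(795 - 62) = (1747/2027 + 6)*733 = (13909/2027)*733 = 10195297/2027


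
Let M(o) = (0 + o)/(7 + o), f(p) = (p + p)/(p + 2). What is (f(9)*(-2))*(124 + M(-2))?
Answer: -22248/55 ≈ -404.51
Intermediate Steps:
f(p) = 2*p/(2 + p) (f(p) = (2*p)/(2 + p) = 2*p/(2 + p))
M(o) = o/(7 + o)
(f(9)*(-2))*(124 + M(-2)) = ((2*9/(2 + 9))*(-2))*(124 - 2/(7 - 2)) = ((2*9/11)*(-2))*(124 - 2/5) = ((2*9*(1/11))*(-2))*(124 - 2*⅕) = ((18/11)*(-2))*(124 - ⅖) = -36/11*618/5 = -22248/55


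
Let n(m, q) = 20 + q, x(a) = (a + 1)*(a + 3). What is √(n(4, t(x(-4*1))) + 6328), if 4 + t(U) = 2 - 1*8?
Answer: √6338 ≈ 79.612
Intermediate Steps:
x(a) = (1 + a)*(3 + a)
t(U) = -10 (t(U) = -4 + (2 - 1*8) = -4 + (2 - 8) = -4 - 6 = -10)
√(n(4, t(x(-4*1))) + 6328) = √((20 - 10) + 6328) = √(10 + 6328) = √6338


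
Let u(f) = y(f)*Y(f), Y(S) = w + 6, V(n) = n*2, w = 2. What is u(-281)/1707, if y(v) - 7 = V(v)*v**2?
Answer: -118336200/569 ≈ -2.0797e+5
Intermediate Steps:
V(n) = 2*n
y(v) = 7 + 2*v**3 (y(v) = 7 + (2*v)*v**2 = 7 + 2*v**3)
Y(S) = 8 (Y(S) = 2 + 6 = 8)
u(f) = 56 + 16*f**3 (u(f) = (7 + 2*f**3)*8 = 56 + 16*f**3)
u(-281)/1707 = (56 + 16*(-281)**3)/1707 = (56 + 16*(-22188041))*(1/1707) = (56 - 355008656)*(1/1707) = -355008600*1/1707 = -118336200/569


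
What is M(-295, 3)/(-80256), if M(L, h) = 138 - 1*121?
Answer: -17/80256 ≈ -0.00021182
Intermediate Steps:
M(L, h) = 17 (M(L, h) = 138 - 121 = 17)
M(-295, 3)/(-80256) = 17/(-80256) = 17*(-1/80256) = -17/80256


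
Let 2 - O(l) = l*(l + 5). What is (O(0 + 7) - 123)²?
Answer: 42025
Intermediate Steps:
O(l) = 2 - l*(5 + l) (O(l) = 2 - l*(l + 5) = 2 - l*(5 + l))
(O(0 + 7) - 123)² = ((2 - (0 + 7)² - 5*(0 + 7)) - 123)² = ((2 - 1*7² - 5*7) - 123)² = ((2 - 1*49 - 35) - 123)² = ((2 - 49 - 35) - 123)² = (-82 - 123)² = (-205)² = 42025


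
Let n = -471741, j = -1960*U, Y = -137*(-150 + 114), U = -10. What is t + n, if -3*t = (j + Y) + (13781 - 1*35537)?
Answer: -1417999/3 ≈ -4.7267e+5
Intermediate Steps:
Y = 4932 (Y = -137*(-36) = 4932)
j = 19600 (j = -1960*(-10) = 19600)
t = -2776/3 (t = -((19600 + 4932) + (13781 - 1*35537))/3 = -(24532 + (13781 - 35537))/3 = -(24532 - 21756)/3 = -⅓*2776 = -2776/3 ≈ -925.33)
t + n = -2776/3 - 471741 = -1417999/3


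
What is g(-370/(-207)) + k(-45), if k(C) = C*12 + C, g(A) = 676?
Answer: 91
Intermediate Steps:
k(C) = 13*C (k(C) = 12*C + C = 13*C)
g(-370/(-207)) + k(-45) = 676 + 13*(-45) = 676 - 585 = 91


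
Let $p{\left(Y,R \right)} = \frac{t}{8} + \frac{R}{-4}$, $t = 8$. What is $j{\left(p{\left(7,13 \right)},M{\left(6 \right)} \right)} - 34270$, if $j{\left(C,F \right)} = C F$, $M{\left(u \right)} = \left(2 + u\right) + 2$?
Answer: $- \frac{68585}{2} \approx -34293.0$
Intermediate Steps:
$M{\left(u \right)} = 4 + u$
$p{\left(Y,R \right)} = 1 - \frac{R}{4}$ ($p{\left(Y,R \right)} = \frac{8}{8} + \frac{R}{-4} = 8 \cdot \frac{1}{8} + R \left(- \frac{1}{4}\right) = 1 - \frac{R}{4}$)
$j{\left(p{\left(7,13 \right)},M{\left(6 \right)} \right)} - 34270 = \left(1 - \frac{13}{4}\right) \left(4 + 6\right) - 34270 = \left(1 - \frac{13}{4}\right) 10 - 34270 = \left(- \frac{9}{4}\right) 10 - 34270 = - \frac{45}{2} - 34270 = - \frac{68585}{2}$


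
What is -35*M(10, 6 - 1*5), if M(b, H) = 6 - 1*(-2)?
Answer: -280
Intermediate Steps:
M(b, H) = 8 (M(b, H) = 6 + 2 = 8)
-35*M(10, 6 - 1*5) = -35*8 = -280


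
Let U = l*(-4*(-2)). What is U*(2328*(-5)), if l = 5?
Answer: -465600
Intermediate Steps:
U = 40 (U = 5*(-4*(-2)) = 5*8 = 40)
U*(2328*(-5)) = 40*(2328*(-5)) = 40*(-11640) = -465600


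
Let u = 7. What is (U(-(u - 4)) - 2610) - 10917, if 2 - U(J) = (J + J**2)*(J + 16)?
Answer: -13603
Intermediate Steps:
U(J) = 2 - (16 + J)*(J + J**2) (U(J) = 2 - (J + J**2)*(J + 16) = 2 - (J + J**2)*(16 + J) = 2 - (16 + J)*(J + J**2))
(U(-(u - 4)) - 2610) - 10917 = ((2 - (-(7 - 4))**3 - 17*(7 - 4)**2 - (-16)*(7 - 4)) - 2610) - 10917 = ((2 - (-1*3)**3 - 17*(-1*3)**2 - (-16)*3) - 2610) - 10917 = ((2 - 1*(-3)**3 - 17*(-3)**2 - 16*(-3)) - 2610) - 10917 = ((2 - 1*(-27) - 17*9 + 48) - 2610) - 10917 = ((2 + 27 - 153 + 48) - 2610) - 10917 = (-76 - 2610) - 10917 = -2686 - 10917 = -13603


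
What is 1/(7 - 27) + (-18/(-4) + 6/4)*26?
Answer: 3119/20 ≈ 155.95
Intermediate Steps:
1/(7 - 27) + (-18/(-4) + 6/4)*26 = 1/(-20) + (-18*(-1/4) + 6*(1/4))*26 = -1/20 + (9/2 + 3/2)*26 = -1/20 + 6*26 = -1/20 + 156 = 3119/20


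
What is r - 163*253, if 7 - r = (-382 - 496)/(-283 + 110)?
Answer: -7134014/173 ≈ -41237.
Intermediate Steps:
r = 333/173 (r = 7 - (-382 - 496)/(-283 + 110) = 7 - (-878)/(-173) = 7 - (-878)*(-1)/173 = 7 - 1*878/173 = 7 - 878/173 = 333/173 ≈ 1.9249)
r - 163*253 = 333/173 - 163*253 = 333/173 - 41239 = -7134014/173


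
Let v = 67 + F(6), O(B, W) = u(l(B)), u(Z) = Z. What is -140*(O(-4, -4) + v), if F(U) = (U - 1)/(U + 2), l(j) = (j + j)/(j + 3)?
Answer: -21175/2 ≈ -10588.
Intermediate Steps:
l(j) = 2*j/(3 + j) (l(j) = (2*j)/(3 + j) = 2*j/(3 + j))
O(B, W) = 2*B/(3 + B)
F(U) = (-1 + U)/(2 + U)
v = 541/8 (v = 67 + (-1 + 6)/(2 + 6) = 67 + 5/8 = 541/8 ≈ 67.625)
-140*(O(-4, -4) + v) = -140*(2*(-4)/(3 - 4) + 541/8) = -140*(2*(-4)/(-1) + 541/8) = -140*(2*(-4)*(-1) + 541/8) = -140*(8 + 541/8) = -140*605/8 = -21175/2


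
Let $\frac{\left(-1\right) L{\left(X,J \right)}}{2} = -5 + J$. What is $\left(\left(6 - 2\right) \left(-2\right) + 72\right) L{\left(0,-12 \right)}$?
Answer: $2176$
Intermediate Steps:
$L{\left(X,J \right)} = 10 - 2 J$ ($L{\left(X,J \right)} = - 2 \left(-5 + J\right) = 10 - 2 J$)
$\left(\left(6 - 2\right) \left(-2\right) + 72\right) L{\left(0,-12 \right)} = \left(\left(6 - 2\right) \left(-2\right) + 72\right) \left(10 - -24\right) = \left(4 \left(-2\right) + 72\right) \left(10 + 24\right) = \left(-8 + 72\right) 34 = 64 \cdot 34 = 2176$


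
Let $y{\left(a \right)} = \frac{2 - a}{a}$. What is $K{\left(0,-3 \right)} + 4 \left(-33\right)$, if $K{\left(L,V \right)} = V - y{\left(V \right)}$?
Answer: $- \frac{400}{3} \approx -133.33$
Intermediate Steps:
$y{\left(a \right)} = \frac{2 - a}{a}$
$K{\left(L,V \right)} = V - \frac{2 - V}{V}$
$K{\left(0,-3 \right)} + 4 \left(-33\right) = \left(1 - 3 - \frac{2}{-3}\right) + 4 \left(-33\right) = \left(1 - 3 - - \frac{2}{3}\right) - 132 = \left(1 - 3 + \frac{2}{3}\right) - 132 = - \frac{4}{3} - 132 = - \frac{400}{3}$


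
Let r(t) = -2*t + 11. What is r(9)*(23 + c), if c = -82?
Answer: 413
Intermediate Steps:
r(t) = 11 - 2*t
r(9)*(23 + c) = (11 - 2*9)*(23 - 82) = (11 - 18)*(-59) = -7*(-59) = 413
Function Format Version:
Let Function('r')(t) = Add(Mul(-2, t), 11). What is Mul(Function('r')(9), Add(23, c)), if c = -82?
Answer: 413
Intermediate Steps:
Function('r')(t) = Add(11, Mul(-2, t))
Mul(Function('r')(9), Add(23, c)) = Mul(Add(11, Mul(-2, 9)), Add(23, -82)) = Mul(Add(11, -18), -59) = Mul(-7, -59) = 413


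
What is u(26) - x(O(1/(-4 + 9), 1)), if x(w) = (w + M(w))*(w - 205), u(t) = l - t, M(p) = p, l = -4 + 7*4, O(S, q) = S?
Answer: 1998/25 ≈ 79.920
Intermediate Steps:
l = 24 (l = -4 + 28 = 24)
u(t) = 24 - t
x(w) = 2*w*(-205 + w) (x(w) = (w + w)*(w - 205) = (2*w)*(-205 + w) = 2*w*(-205 + w))
u(26) - x(O(1/(-4 + 9), 1)) = (24 - 1*26) - 2*(-205 + 1/(-4 + 9))/(-4 + 9) = (24 - 26) - 2*(-205 + 1/5)/5 = -2 - 2*(-205 + ⅕)/5 = -2 - 2*(-1024)/(5*5) = -2 - 1*(-2048/25) = -2 + 2048/25 = 1998/25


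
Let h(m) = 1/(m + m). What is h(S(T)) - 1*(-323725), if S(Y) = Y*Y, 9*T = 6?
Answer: 2589809/8 ≈ 3.2373e+5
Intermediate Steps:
T = ⅔ (T = (⅑)*6 = ⅔ ≈ 0.66667)
S(Y) = Y²
h(m) = 1/(2*m)
h(S(T)) - 1*(-323725) = 1/(2*((⅔)²)) - 1*(-323725) = 1/(2*(4/9)) + 323725 = (½)*(9/4) + 323725 = 9/8 + 323725 = 2589809/8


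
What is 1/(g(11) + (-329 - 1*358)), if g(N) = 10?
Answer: -1/677 ≈ -0.0014771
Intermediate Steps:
1/(g(11) + (-329 - 1*358)) = 1/(10 + (-329 - 1*358)) = 1/(10 + (-329 - 358)) = 1/(10 - 687) = 1/(-677) = -1/677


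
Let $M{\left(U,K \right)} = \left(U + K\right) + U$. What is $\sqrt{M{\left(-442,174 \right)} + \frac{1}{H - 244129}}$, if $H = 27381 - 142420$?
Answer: $\frac{i \sqrt{357778021243}}{22448} \approx 26.646 i$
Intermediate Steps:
$M{\left(U,K \right)} = K + 2 U$ ($M{\left(U,K \right)} = \left(K + U\right) + U = K + 2 U$)
$H = -115039$ ($H = 27381 - 142420 = -115039$)
$\sqrt{M{\left(-442,174 \right)} + \frac{1}{H - 244129}} = \sqrt{\left(174 + 2 \left(-442\right)\right) + \frac{1}{-115039 - 244129}} = \sqrt{\left(174 - 884\right) + \frac{1}{-359168}} = \sqrt{-710 - \frac{1}{359168}} = \sqrt{- \frac{255009281}{359168}} = \frac{i \sqrt{357778021243}}{22448}$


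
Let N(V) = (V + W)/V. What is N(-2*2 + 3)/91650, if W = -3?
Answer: 2/45825 ≈ 4.3644e-5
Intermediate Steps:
N(V) = (-3 + V)/V (N(V) = (V - 3)/V = (-3 + V)/V)
N(-2*2 + 3)/91650 = ((-3 + (-2*2 + 3))/(-2*2 + 3))/91650 = ((-3 + (-4 + 3))/(-4 + 3))*(1/91650) = ((-3 - 1)/(-1))*(1/91650) = -1*(-4)*(1/91650) = 4*(1/91650) = 2/45825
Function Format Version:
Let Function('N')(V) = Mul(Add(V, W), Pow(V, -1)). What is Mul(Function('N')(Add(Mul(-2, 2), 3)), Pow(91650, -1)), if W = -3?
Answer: Rational(2, 45825) ≈ 4.3644e-5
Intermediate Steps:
Function('N')(V) = Mul(Pow(V, -1), Add(-3, V)) (Function('N')(V) = Mul(Add(V, -3), Pow(V, -1)) = Mul(Add(-3, V), Pow(V, -1)) = Mul(Pow(V, -1), Add(-3, V)))
Mul(Function('N')(Add(Mul(-2, 2), 3)), Pow(91650, -1)) = Mul(Mul(Pow(Add(Mul(-2, 2), 3), -1), Add(-3, Add(Mul(-2, 2), 3))), Pow(91650, -1)) = Mul(Mul(Pow(Add(-4, 3), -1), Add(-3, Add(-4, 3))), Rational(1, 91650)) = Mul(Mul(Pow(-1, -1), Add(-3, -1)), Rational(1, 91650)) = Mul(Mul(-1, -4), Rational(1, 91650)) = Mul(4, Rational(1, 91650)) = Rational(2, 45825)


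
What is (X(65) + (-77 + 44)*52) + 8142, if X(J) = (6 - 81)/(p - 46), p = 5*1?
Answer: 263541/41 ≈ 6427.8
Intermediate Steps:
p = 5
X(J) = 75/41 (X(J) = (6 - 81)/(5 - 46) = -75/(-41) = -75*(-1/41) = 75/41)
(X(65) + (-77 + 44)*52) + 8142 = (75/41 + (-77 + 44)*52) + 8142 = (75/41 - 33*52) + 8142 = (75/41 - 1716) + 8142 = -70281/41 + 8142 = 263541/41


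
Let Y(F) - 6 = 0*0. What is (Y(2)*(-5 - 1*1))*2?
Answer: -72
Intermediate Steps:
Y(F) = 6 (Y(F) = 6 + 0*0 = 6 + 0 = 6)
(Y(2)*(-5 - 1*1))*2 = (6*(-5 - 1*1))*2 = (6*(-5 - 1))*2 = (6*(-6))*2 = -36*2 = -72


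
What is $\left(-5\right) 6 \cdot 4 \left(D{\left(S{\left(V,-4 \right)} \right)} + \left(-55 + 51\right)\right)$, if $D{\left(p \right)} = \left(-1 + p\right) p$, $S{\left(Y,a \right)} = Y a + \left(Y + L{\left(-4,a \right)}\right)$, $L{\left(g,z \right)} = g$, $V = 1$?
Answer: $-6240$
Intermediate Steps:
$S{\left(Y,a \right)} = -4 + Y + Y a$ ($S{\left(Y,a \right)} = Y a + \left(Y - 4\right) = Y a + \left(-4 + Y\right) = -4 + Y + Y a$)
$D{\left(p \right)} = p \left(-1 + p\right)$
$\left(-5\right) 6 \cdot 4 \left(D{\left(S{\left(V,-4 \right)} \right)} + \left(-55 + 51\right)\right) = \left(-5\right) 6 \cdot 4 \left(\left(-4 + 1 + 1 \left(-4\right)\right) \left(-1 + \left(-4 + 1 + 1 \left(-4\right)\right)\right) + \left(-55 + 51\right)\right) = \left(-30\right) 4 \left(\left(-4 + 1 - 4\right) \left(-1 - 7\right) - 4\right) = - 120 \left(- 7 \left(-1 - 7\right) - 4\right) = - 120 \left(\left(-7\right) \left(-8\right) - 4\right) = - 120 \left(56 - 4\right) = \left(-120\right) 52 = -6240$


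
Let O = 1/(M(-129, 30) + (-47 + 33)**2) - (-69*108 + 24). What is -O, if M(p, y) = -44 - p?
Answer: -2087269/281 ≈ -7428.0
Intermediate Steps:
O = 2087269/281 (O = 1/((-44 - 1*(-129)) + (-47 + 33)**2) - (-69*108 + 24) = 1/((-44 + 129) + (-14)**2) - (-7452 + 24) = 1/(85 + 196) - 1*(-7428) = 1/281 + 7428 = 2087269/281 ≈ 7428.0)
-O = -1*2087269/281 = -2087269/281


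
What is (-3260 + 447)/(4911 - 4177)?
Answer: -2813/734 ≈ -3.8324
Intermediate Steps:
(-3260 + 447)/(4911 - 4177) = -2813/734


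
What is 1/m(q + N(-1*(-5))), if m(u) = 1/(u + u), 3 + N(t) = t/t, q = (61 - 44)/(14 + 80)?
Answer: -171/47 ≈ -3.6383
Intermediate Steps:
q = 17/94 ≈ 0.18085
N(t) = -2 (N(t) = -3 + t/t = -3 + 1 = -2)
m(u) = 1/(2*u)
1/m(q + N(-1*(-5))) = 1/(1/(2*(17/94 - 2))) = 1/(1/(2*(-171/94))) = 1/((½)*(-94/171)) = 1/(-47/171) = -171/47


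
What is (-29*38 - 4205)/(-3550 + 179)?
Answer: 5307/3371 ≈ 1.5743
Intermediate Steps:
(-29*38 - 4205)/(-3550 + 179) = (-1102 - 4205)/(-3371) = -5307*(-1/3371) = 5307/3371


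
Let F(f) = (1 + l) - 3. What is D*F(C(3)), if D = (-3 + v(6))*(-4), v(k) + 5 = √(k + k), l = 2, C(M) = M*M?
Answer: 0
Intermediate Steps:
C(M) = M²
v(k) = -5 + √2*√k (v(k) = -5 + √(k + k) = -5 + √(2*k) = -5 + √2*√k)
F(f) = 0 (F(f) = (1 + 2) - 3 = 3 - 3 = 0)
D = 32 - 8*√3 (D = (-3 + (-5 + √2*√6))*(-4) = (-3 + (-5 + 2*√3))*(-4) = (-8 + 2*√3)*(-4) = 32 - 8*√3 ≈ 18.144)
D*F(C(3)) = (32 - 8*√3)*0 = 0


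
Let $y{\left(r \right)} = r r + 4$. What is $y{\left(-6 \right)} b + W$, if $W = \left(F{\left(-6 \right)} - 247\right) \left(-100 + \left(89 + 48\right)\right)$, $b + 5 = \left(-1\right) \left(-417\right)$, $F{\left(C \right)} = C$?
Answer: $7119$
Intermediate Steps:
$b = 412$ ($b = -5 - -417 = -5 + 417 = 412$)
$W = -9361$ ($W = \left(-6 - 247\right) \left(-100 + \left(89 + 48\right)\right) = - 253 \left(-100 + 137\right) = \left(-253\right) 37 = -9361$)
$y{\left(r \right)} = 4 + r^{2}$ ($y{\left(r \right)} = r^{2} + 4 = 4 + r^{2}$)
$y{\left(-6 \right)} b + W = \left(4 + \left(-6\right)^{2}\right) 412 - 9361 = \left(4 + 36\right) 412 - 9361 = 40 \cdot 412 - 9361 = 16480 - 9361 = 7119$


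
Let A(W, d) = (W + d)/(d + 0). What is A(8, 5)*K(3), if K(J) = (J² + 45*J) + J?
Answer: 1911/5 ≈ 382.20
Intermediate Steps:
A(W, d) = (W + d)/d
K(J) = J² + 46*J
A(8, 5)*K(3) = ((8 + 5)/5)*(3*(46 + 3)) = ((⅕)*13)*(3*49) = (13/5)*147 = 1911/5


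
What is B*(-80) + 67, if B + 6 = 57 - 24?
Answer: -2093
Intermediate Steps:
B = 27 (B = -6 + (57 - 24) = -6 + 33 = 27)
B*(-80) + 67 = 27*(-80) + 67 = -2160 + 67 = -2093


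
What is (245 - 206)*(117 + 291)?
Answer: 15912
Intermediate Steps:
(245 - 206)*(117 + 291) = 39*408 = 15912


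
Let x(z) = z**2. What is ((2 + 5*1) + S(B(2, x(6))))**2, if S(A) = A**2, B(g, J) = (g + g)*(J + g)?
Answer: 534118321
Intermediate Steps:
B(g, J) = 2*g*(J + g) (B(g, J) = (2*g)*(J + g) = 2*g*(J + g))
((2 + 5*1) + S(B(2, x(6))))**2 = ((2 + 5*1) + (2*2*(6**2 + 2))**2)**2 = ((2 + 5) + (2*2*(36 + 2))**2)**2 = (7 + (2*2*38)**2)**2 = (7 + 152**2)**2 = (7 + 23104)**2 = 23111**2 = 534118321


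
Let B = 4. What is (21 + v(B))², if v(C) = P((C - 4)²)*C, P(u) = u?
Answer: 441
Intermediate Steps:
v(C) = C*(-4 + C)² (v(C) = (C - 4)²*C = (-4 + C)²*C = C*(-4 + C)²)
(21 + v(B))² = (21 + 4*(-4 + 4)²)² = (21 + 4*0²)² = (21 + 4*0)² = (21 + 0)² = 21² = 441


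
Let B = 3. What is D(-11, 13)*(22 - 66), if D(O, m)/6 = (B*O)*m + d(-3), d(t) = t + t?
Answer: 114840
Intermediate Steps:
d(t) = 2*t
D(O, m) = -36 + 18*O*m (D(O, m) = 6*((3*O)*m + 2*(-3)) = 6*(3*O*m - 6) = 6*(-6 + 3*O*m) = -36 + 18*O*m)
D(-11, 13)*(22 - 66) = (-36 + 18*(-11)*13)*(22 - 66) = (-36 - 2574)*(-44) = -2610*(-44) = 114840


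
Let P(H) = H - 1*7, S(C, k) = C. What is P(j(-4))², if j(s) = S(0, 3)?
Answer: 49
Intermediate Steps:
j(s) = 0
P(H) = -7 + H (P(H) = H - 7 = -7 + H)
P(j(-4))² = (-7 + 0)² = (-7)² = 49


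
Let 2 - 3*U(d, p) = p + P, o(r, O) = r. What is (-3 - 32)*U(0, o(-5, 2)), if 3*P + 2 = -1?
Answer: -280/3 ≈ -93.333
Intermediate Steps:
P = -1 (P = -⅔ + (⅓)*(-1) = -⅔ - ⅓ = -1)
U(d, p) = 1 - p/3 (U(d, p) = ⅔ - (p - 1)/3 = ⅔ - (-1 + p)/3 = ⅔ + (⅓ - p/3) = 1 - p/3)
(-3 - 32)*U(0, o(-5, 2)) = (-3 - 32)*(1 - ⅓*(-5)) = -35*(1 + 5/3) = -35*8/3 = -280/3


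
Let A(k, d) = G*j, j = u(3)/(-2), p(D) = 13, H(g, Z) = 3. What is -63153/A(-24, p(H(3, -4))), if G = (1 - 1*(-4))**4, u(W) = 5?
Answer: 126306/3125 ≈ 40.418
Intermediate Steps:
G = 625 (G = (1 + 4)**4 = 5**4 = 625)
j = -5/2 (j = 5/(-2) = 5*(-1/2) = -5/2 ≈ -2.5000)
A(k, d) = -3125/2 (A(k, d) = 625*(-5/2) = -3125/2)
-63153/A(-24, p(H(3, -4))) = -63153/(-3125/2) = -63153*(-2/3125) = 126306/3125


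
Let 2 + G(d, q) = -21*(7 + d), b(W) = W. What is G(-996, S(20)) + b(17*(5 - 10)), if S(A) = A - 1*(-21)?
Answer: 20682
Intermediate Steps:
S(A) = 21 + A (S(A) = A + 21 = 21 + A)
G(d, q) = -149 - 21*d (G(d, q) = -2 - 21*(7 + d) = -2 + (-147 - 21*d) = -149 - 21*d)
G(-996, S(20)) + b(17*(5 - 10)) = (-149 - 21*(-996)) + 17*(5 - 10) = (-149 + 20916) + 17*(-5) = 20767 - 85 = 20682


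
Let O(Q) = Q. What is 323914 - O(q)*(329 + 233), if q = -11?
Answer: 330096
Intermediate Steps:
323914 - O(q)*(329 + 233) = 323914 - (-11)*(329 + 233) = 323914 - (-11)*562 = 323914 - 1*(-6182) = 323914 + 6182 = 330096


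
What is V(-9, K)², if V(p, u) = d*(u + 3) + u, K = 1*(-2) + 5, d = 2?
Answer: 225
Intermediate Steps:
K = 3 (K = -2 + 5 = 3)
V(p, u) = 6 + 3*u (V(p, u) = 2*(u + 3) + u = 2*(3 + u) + u = (6 + 2*u) + u = 6 + 3*u)
V(-9, K)² = (6 + 3*3)² = (6 + 9)² = 15² = 225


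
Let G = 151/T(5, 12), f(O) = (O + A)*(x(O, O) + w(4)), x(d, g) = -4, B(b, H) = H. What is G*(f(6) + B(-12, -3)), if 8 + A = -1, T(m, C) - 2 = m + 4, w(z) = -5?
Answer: 3624/11 ≈ 329.45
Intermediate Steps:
T(m, C) = 6 + m (T(m, C) = 2 + (m + 4) = 2 + (4 + m) = 6 + m)
A = -9 (A = -8 - 1 = -9)
f(O) = 81 - 9*O (f(O) = (O - 9)*(-4 - 5) = (-9 + O)*(-9) = 81 - 9*O)
G = 151/11 (G = 151/(6 + 5) = 151/11 ≈ 13.727)
G*(f(6) + B(-12, -3)) = 151*((81 - 9*6) - 3)/11 = 151*((81 - 54) - 3)/11 = 151*(27 - 3)/11 = (151/11)*24 = 3624/11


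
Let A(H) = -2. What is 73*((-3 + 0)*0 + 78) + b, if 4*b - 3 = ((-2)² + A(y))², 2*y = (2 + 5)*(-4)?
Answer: 22783/4 ≈ 5695.8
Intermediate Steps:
y = -14 (y = ((2 + 5)*(-4))/2 = (7*(-4))/2 = (½)*(-28) = -14)
b = 7/4 (b = ¾ + ((-2)² - 2)²/4 = ¾ + (4 - 2)²/4 = ¾ + (¼)*2² = ¾ + (¼)*4 = ¾ + 1 = 7/4 ≈ 1.7500)
73*((-3 + 0)*0 + 78) + b = 73*((-3 + 0)*0 + 78) + 7/4 = 73*(-3*0 + 78) + 7/4 = 73*(0 + 78) + 7/4 = 73*78 + 7/4 = 5694 + 7/4 = 22783/4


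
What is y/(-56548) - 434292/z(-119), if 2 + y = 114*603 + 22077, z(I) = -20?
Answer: 6139131919/282740 ≈ 21713.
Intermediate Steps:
y = 90817 (y = -2 + (114*603 + 22077) = -2 + (68742 + 22077) = -2 + 90819 = 90817)
y/(-56548) - 434292/z(-119) = 90817/(-56548) - 434292/(-20) = 90817*(-1/56548) - 434292*(-1/20) = -90817/56548 + 108573/5 = 6139131919/282740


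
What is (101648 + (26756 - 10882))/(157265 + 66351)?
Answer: 58761/111808 ≈ 0.52555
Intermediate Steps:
(101648 + (26756 - 10882))/(157265 + 66351) = (101648 + 15874)/223616 = 117522*(1/223616) = 58761/111808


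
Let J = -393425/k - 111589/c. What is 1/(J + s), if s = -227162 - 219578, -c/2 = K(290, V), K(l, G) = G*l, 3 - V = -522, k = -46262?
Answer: -7043389500/3146501345108591 ≈ -2.2385e-6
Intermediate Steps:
V = 525 (V = 3 - 1*(-522) = 3 + 522 = 525)
c = -304500 (c = -1050*290 = -2*152250 = -304500)
s = -446740
J = 62480121409/7043389500 (J = -393425/(-46262) - 111589/(-304500) = -393425*(-1/46262) - 111589*(-1/304500) = 393425/46262 + 111589/304500 = 62480121409/7043389500 ≈ 8.8707)
1/(J + s) = 1/(62480121409/7043389500 - 446740) = 1/(-3146501345108591/7043389500) = -7043389500/3146501345108591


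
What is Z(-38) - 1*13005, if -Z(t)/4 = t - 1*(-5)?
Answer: -12873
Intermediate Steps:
Z(t) = -20 - 4*t (Z(t) = -4*(t - 1*(-5)) = -4*(t + 5) = -4*(5 + t) = -20 - 4*t)
Z(-38) - 1*13005 = (-20 - 4*(-38)) - 1*13005 = (-20 + 152) - 13005 = 132 - 13005 = -12873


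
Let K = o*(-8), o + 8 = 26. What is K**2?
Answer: 20736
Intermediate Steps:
o = 18 (o = -8 + 26 = 18)
K = -144 (K = 18*(-8) = -144)
K**2 = (-144)**2 = 20736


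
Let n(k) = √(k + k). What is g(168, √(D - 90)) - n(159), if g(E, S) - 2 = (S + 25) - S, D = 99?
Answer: 27 - √318 ≈ 9.1674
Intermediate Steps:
n(k) = √2*√k (n(k) = √(2*k) = √2*√k)
g(E, S) = 27 (g(E, S) = 2 + ((S + 25) - S) = 2 + ((25 + S) - S) = 2 + 25 = 27)
g(168, √(D - 90)) - n(159) = 27 - √2*√159 = 27 - √318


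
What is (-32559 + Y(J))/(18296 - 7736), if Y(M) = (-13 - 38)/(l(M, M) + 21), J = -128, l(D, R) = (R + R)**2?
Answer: -355745069/115380320 ≈ -3.0832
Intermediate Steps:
l(D, R) = 4*R**2 (l(D, R) = (2*R)**2 = 4*R**2)
Y(M) = -51/(21 + 4*M**2) (Y(M) = (-13 - 38)/(4*M**2 + 21) = -51/(21 + 4*M**2))
(-32559 + Y(J))/(18296 - 7736) = (-32559 - 51/(21 + 4*(-128)**2))/(18296 - 7736) = (-32559 - 51/(21 + 4*16384))/10560 = (-32559 - 51/(21 + 65536))*(1/10560) = (-32559 - 51/65557)*(1/10560) = -2134470414/65557*1/10560 = -355745069/115380320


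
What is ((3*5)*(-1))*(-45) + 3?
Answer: 678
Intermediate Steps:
((3*5)*(-1))*(-45) + 3 = (15*(-1))*(-45) + 3 = -15*(-45) + 3 = 675 + 3 = 678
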